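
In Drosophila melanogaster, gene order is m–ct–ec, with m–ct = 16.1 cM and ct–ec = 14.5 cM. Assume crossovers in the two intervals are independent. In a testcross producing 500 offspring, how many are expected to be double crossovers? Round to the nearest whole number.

Map distances give recombination frequencies of 0.161 and 0.145 for the two intervals.
With no interference, expected double-crossover frequency = 0.161 × 0.145 = 0.02334.
Expected number = 0.02334 × 500 = 11.67 ≈ 12.

12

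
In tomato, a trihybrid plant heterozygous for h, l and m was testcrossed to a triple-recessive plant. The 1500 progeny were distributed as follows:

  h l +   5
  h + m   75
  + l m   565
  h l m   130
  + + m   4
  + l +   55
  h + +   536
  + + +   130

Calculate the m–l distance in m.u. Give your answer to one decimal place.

The two most frequent reciprocal classes, + l m and h + +, are the parental types, so the F1 was + l m / h + +.
The two rarest classes, + + m and h l +, are the double crossovers. Comparing them with the parentals, only the l allele has switched, so l is the middle locus and the order is m – l – h.
Crossovers in the m–l interval produce the single-crossover classes + l + and h + m (55 + 75 = 130) plus the double crossovers (9).
RF(m–l) = (130 + 9) / 1500 = 139/1500 = 0.0927 → 9.3 m.u.

9.3 m.u.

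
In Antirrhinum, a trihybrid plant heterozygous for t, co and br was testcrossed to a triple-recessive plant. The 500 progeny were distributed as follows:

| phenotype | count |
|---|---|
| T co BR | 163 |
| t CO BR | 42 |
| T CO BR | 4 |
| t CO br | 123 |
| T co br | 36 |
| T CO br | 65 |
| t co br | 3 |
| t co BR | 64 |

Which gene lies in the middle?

The two most frequent reciprocal classes, T co BR and t CO br, are the parental types, so the F1 was T co BR / t CO br.
The two rarest classes, T CO BR and t co br, are the double crossovers. Comparing them with the parentals, only the co allele has switched, so co is the middle locus and the order is t – co – br.

co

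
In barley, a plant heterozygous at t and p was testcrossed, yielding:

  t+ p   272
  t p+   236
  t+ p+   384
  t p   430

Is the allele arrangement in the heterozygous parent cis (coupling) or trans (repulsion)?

The two most frequent classes are t+ p+ (384) and t p (430); these are the parental (non-recombinant) types.
So the F1 carried t+ p+ on one chromosome and t p on the other — the recessive alleles are on the same chromosome (cis / coupling).

cis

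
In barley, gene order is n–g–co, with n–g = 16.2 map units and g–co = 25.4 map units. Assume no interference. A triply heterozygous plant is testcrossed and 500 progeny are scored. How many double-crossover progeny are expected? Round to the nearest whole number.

Map distances give recombination frequencies of 0.162 and 0.254 for the two intervals.
With no interference, expected double-crossover frequency = 0.162 × 0.254 = 0.04115.
Expected number = 0.04115 × 500 = 20.57 ≈ 21.

21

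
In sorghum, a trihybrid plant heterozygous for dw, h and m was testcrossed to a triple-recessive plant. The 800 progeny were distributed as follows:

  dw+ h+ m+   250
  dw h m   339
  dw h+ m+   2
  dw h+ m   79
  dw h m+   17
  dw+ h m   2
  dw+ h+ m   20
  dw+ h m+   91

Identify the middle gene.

dw

The two most frequent reciprocal classes, dw h m and dw+ h+ m+, are the parental types, so the F1 was dw h m / dw+ h+ m+.
The two rarest classes, dw+ h m and dw h+ m+, are the double crossovers. Comparing them with the parentals, only the dw allele has switched, so dw is the middle locus and the order is h – dw – m.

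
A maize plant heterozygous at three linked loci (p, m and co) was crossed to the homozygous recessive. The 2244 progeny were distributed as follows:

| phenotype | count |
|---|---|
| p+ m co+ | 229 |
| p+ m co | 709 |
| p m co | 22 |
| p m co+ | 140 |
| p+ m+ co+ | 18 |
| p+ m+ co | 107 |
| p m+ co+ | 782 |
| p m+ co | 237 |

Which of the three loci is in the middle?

The two most frequent reciprocal classes, p m+ co+ and p+ m co, are the parental types, so the F1 was p m+ co+ / p+ m co.
The two rarest classes, p+ m+ co+ and p m co, are the double crossovers. Comparing them with the parentals, only the p allele has switched, so p is the middle locus and the order is m – p – co.

p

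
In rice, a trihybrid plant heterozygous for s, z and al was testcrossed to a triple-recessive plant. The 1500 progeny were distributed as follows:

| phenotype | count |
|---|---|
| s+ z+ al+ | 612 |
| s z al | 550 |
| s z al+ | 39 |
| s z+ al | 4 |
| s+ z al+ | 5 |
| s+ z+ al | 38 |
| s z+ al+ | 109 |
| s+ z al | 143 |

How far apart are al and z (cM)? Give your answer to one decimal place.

5.7 cM

The two most frequent reciprocal classes, s z al and s+ z+ al+, are the parental types, so the F1 was s z al / s+ z+ al+.
The two rarest classes, s z+ al and s+ z al+, are the double crossovers. Comparing them with the parentals, only the z allele has switched, so z is the middle locus and the order is s – z – al.
Crossovers in the z–al interval produce the single-crossover classes s z al+ and s+ z+ al (39 + 38 = 77) plus the double crossovers (9).
RF(z–al) = (77 + 9) / 1500 = 86/1500 = 0.0573 → 5.7 cM.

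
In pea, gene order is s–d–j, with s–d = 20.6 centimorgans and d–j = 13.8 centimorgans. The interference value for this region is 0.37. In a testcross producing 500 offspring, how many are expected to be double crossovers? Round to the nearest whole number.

Map distances give recombination frequencies of 0.206 and 0.138 for the two intervals.
With interference 0.37 (so coincidence = 0.63), expected double-crossover frequency = 0.206 × 0.138 × 0.63 = 0.01791.
Expected number = 0.01791 × 500 = 8.95 ≈ 9.

9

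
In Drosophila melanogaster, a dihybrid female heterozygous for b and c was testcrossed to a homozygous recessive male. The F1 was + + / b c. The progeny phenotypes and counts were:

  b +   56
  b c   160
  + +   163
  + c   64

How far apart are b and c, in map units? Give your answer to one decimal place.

The recombinant classes are + c and b +: 64 + 56 = 120.
Recombination frequency = 120/443 = 0.2709 ≈ 27.1%, i.e. 27.1 map units.

27.1 map units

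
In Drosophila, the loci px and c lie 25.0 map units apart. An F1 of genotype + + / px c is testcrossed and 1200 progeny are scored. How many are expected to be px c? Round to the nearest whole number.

450

A map distance of 25.0 map units corresponds to a recombination frequency of 0.250.
The F1 is + + / px c, so px c is a parental gamete class with expected frequency (1 − r)/2 = 0.750/2 = 0.3750.
Expected number = 0.3750 × 1200 = 450.00 ≈ 450.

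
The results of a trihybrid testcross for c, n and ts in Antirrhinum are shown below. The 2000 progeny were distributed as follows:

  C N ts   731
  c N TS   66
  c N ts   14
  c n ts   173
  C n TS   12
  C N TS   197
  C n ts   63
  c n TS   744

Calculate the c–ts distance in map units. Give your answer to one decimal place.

The two most frequent reciprocal classes, C N ts and c n TS, are the parental types, so the F1 was C N ts / c n TS.
The two rarest classes, c N ts and C n TS, are the double crossovers. Comparing them with the parentals, only the c allele has switched, so c is the middle locus and the order is ts – c – n.
Crossovers in the ts–c interval produce the single-crossover classes C N TS and c n ts (197 + 173 = 370) plus the double crossovers (26).
RF(ts–c) = (370 + 26) / 2000 = 396/2000 = 0.1980 → 19.8 map units.

19.8 map units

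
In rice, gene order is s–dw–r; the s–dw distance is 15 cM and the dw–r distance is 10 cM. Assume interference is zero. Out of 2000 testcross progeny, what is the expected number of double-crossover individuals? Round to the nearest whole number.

30

Map distances give recombination frequencies of 0.150 and 0.100 for the two intervals.
With no interference, expected double-crossover frequency = 0.150 × 0.100 = 0.01500.
Expected number = 0.01500 × 2000 = 30.00 ≈ 30.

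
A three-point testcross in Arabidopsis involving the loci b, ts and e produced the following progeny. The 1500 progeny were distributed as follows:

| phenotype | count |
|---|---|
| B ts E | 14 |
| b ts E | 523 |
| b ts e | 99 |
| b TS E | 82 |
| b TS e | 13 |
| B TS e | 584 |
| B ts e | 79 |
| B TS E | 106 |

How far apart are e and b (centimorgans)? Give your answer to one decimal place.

The two most frequent reciprocal classes, b ts E and B TS e, are the parental types, so the F1 was b ts E / B TS e.
The two rarest classes, B ts E and b TS e, are the double crossovers. Comparing them with the parentals, only the b allele has switched, so b is the middle locus and the order is ts – b – e.
Crossovers in the b–e interval produce the single-crossover classes b ts e and B TS E (99 + 106 = 205) plus the double crossovers (27).
RF(b–e) = (205 + 27) / 1500 = 232/1500 = 0.1547 → 15.5 centimorgans.

15.5 centimorgans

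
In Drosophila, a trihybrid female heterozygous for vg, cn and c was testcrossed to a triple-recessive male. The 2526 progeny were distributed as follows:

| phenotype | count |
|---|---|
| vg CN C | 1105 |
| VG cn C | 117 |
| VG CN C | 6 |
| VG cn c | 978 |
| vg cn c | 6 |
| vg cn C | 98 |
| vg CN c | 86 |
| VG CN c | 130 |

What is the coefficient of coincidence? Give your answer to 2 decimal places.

0.59

The two most frequent reciprocal classes, vg CN C and VG cn c, are the parental types, so the F1 was vg CN C / VG cn c.
The two rarest classes, VG CN C and vg cn c, are the double crossovers. Comparing them with the parentals, only the vg allele has switched, so vg is the middle locus and the order is c – vg – cn.
c–vg: (203 + 12)/2526 = 0.0851; vg–cn: (228 + 12)/2526 = 0.0950.
Expected DCO frequency = 0.0851 × 0.0950 ≈ 0.00808; observed = 12/2526 ≈ 0.00475.
Coefficient of coincidence = 0.00475/0.00808 ≈ 0.59.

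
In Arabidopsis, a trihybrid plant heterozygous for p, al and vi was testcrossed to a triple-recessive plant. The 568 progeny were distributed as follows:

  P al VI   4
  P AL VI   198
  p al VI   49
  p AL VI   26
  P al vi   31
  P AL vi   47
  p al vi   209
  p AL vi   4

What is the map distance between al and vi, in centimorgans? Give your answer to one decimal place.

18.3 centimorgans

The two most frequent reciprocal classes, P AL VI and p al vi, are the parental types, so the F1 was P AL VI / p al vi.
The two rarest classes, P al VI and p AL vi, are the double crossovers. Comparing them with the parentals, only the al allele has switched, so al is the middle locus and the order is p – al – vi.
Crossovers in the al–vi interval produce the single-crossover classes P AL vi and p al VI (47 + 49 = 96) plus the double crossovers (8).
RF(al–vi) = (96 + 8) / 568 = 104/568 = 0.1831 → 18.3 centimorgans.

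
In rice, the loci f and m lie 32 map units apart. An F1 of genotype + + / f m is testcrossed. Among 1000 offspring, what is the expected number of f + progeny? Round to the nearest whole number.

160

A map distance of 32 map units corresponds to a recombination frequency of 0.320.
The F1 is + + / f m, so f + is a recombinant gamete class with expected frequency r/2 = 0.320/2 = 0.1600.
Expected number = 0.1600 × 1000 = 160.00 ≈ 160.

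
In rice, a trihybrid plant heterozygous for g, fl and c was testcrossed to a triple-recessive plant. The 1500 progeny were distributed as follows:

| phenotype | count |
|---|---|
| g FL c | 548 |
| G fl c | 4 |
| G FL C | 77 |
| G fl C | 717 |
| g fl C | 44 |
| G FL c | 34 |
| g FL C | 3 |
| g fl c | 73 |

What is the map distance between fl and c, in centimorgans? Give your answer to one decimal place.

10.5 centimorgans

The two most frequent reciprocal classes, G fl C and g FL c, are the parental types, so the F1 was G fl C / g FL c.
The two rarest classes, G fl c and g FL C, are the double crossovers. Comparing them with the parentals, only the c allele has switched, so c is the middle locus and the order is fl – c – g.
Crossovers in the fl–c interval produce the single-crossover classes G FL C and g fl c (77 + 73 = 150) plus the double crossovers (7).
RF(fl–c) = (150 + 7) / 1500 = 157/1500 = 0.1047 → 10.5 centimorgans.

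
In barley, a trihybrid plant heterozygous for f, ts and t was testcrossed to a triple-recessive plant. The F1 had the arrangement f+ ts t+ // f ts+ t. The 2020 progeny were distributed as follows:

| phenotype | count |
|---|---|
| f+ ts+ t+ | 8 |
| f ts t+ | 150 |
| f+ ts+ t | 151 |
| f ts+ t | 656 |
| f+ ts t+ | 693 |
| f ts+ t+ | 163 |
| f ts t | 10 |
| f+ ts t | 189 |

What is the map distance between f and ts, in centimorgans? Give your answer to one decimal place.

15.8 centimorgans

The two rarest classes, f+ ts+ t+ and f ts t, are the double crossovers. Comparing them with the parentals, only the ts allele has switched, so ts is the middle locus and the order is f – ts – t.
Crossovers in the f–ts interval produce the single-crossover classes f ts t+ and f+ ts+ t (150 + 151 = 301) plus the double crossovers (18).
RF(f–ts) = (301 + 18) / 2020 = 319/2020 = 0.1579 → 15.8 centimorgans.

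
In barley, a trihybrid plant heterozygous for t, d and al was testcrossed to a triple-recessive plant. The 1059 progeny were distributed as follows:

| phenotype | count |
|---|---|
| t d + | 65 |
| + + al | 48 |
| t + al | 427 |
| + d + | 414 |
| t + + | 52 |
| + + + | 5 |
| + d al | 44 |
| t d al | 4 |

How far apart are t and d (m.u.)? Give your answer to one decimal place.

11.5 m.u.

The two most frequent reciprocal classes, + d + and t + al, are the parental types, so the F1 was + d + / t + al.
The two rarest classes, + + + and t d al, are the double crossovers. Comparing them with the parentals, only the d allele has switched, so d is the middle locus and the order is t – d – al.
Crossovers in the t–d interval produce the single-crossover classes t d + and + + al (65 + 48 = 113) plus the double crossovers (9).
RF(t–d) = (113 + 9) / 1059 = 122/1059 = 0.1152 → 11.5 m.u.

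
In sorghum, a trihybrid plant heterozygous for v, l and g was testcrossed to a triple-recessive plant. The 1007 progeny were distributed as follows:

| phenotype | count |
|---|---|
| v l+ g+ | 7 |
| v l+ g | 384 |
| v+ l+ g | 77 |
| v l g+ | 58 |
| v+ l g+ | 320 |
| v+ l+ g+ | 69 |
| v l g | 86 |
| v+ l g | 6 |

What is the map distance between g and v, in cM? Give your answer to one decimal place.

14.7 cM

The two most frequent reciprocal classes, v l+ g and v+ l g+, are the parental types, so the F1 was v l+ g / v+ l g+.
The two rarest classes, v l+ g+ and v+ l g, are the double crossovers. Comparing them with the parentals, only the g allele has switched, so g is the middle locus and the order is v – g – l.
Crossovers in the v–g interval produce the single-crossover classes v+ l+ g and v l g+ (77 + 58 = 135) plus the double crossovers (13).
RF(v–g) = (135 + 13) / 1007 = 148/1007 = 0.1470 → 14.7 cM.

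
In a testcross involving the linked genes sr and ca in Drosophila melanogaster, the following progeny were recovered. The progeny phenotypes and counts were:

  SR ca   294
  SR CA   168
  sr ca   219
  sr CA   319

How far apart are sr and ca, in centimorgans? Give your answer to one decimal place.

The two most frequent classes, SR ca (294) and sr CA (319), are the parental types, so the F1 was SR ca / sr CA.
The recombinant classes are SR CA and sr ca: 168 + 219 = 387.
Recombination frequency = 387/1000 = 0.3870 ≈ 38.7%, i.e. 38.7 centimorgans.

38.7 centimorgans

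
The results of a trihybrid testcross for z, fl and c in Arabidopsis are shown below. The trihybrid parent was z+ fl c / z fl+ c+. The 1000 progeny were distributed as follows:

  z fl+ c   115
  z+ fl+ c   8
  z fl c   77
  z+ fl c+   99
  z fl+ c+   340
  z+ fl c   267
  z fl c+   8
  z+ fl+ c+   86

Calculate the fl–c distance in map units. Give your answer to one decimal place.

The two rarest classes, z+ fl+ c and z fl c+, are the double crossovers. Comparing them with the parentals, only the fl allele has switched, so fl is the middle locus and the order is c – fl – z.
Crossovers in the c–fl interval produce the single-crossover classes z+ fl c+ and z fl+ c (99 + 115 = 214) plus the double crossovers (16).
RF(c–fl) = (214 + 16) / 1000 = 230/1000 = 0.2300 → 23.0 map units.

23.0 map units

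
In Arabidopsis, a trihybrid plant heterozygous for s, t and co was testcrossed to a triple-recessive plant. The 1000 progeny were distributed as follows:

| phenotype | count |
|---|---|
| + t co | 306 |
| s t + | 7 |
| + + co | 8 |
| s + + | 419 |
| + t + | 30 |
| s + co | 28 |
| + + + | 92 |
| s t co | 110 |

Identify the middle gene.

t

The two most frequent reciprocal classes, s + + and + t co, are the parental types, so the F1 was s + + / + t co.
The two rarest classes, s t + and + + co, are the double crossovers. Comparing them with the parentals, only the t allele has switched, so t is the middle locus and the order is s – t – co.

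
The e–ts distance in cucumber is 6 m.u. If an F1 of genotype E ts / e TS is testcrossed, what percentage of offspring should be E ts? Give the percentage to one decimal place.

A map distance of 6 m.u. corresponds to a recombination frequency of 0.060.
The F1 is E ts / e TS, so E ts is a parental gamete class with expected frequency (1 − r)/2 = 0.940/2 = 0.4700.
That is 0.4700 = 47.0% of the progeny.

47.0%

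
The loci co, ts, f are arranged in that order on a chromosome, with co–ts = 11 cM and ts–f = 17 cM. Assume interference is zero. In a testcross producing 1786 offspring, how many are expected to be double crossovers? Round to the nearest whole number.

33

Map distances give recombination frequencies of 0.110 and 0.170 for the two intervals.
With no interference, expected double-crossover frequency = 0.110 × 0.170 = 0.01870.
Expected number = 0.01870 × 1786 = 33.40 ≈ 33.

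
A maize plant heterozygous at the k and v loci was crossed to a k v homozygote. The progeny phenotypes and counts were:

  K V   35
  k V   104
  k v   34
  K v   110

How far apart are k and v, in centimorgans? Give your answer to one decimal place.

The two most frequent classes, K v (110) and k V (104), are the parental types, so the F1 was K v / k V.
The recombinant classes are K V and k v: 35 + 34 = 69.
Recombination frequency = 69/283 = 0.2438 ≈ 24.4%, i.e. 24.4 centimorgans.

24.4 centimorgans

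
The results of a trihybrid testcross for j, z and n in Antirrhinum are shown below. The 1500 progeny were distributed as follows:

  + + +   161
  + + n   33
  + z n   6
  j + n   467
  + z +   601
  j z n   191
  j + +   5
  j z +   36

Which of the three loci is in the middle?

n

The two most frequent reciprocal classes, j + n and + z +, are the parental types, so the F1 was j + n / + z +.
The two rarest classes, j + + and + z n, are the double crossovers. Comparing them with the parentals, only the n allele has switched, so n is the middle locus and the order is j – n – z.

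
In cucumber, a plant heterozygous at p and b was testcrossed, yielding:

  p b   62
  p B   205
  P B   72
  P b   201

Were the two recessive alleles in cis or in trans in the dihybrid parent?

trans

The two most frequent classes are P b (201) and p B (205); these are the parental (non-recombinant) types.
So the F1 carried P b on one chromosome and p B on the other — the recessive alleles are on opposite chromosomes (trans / repulsion).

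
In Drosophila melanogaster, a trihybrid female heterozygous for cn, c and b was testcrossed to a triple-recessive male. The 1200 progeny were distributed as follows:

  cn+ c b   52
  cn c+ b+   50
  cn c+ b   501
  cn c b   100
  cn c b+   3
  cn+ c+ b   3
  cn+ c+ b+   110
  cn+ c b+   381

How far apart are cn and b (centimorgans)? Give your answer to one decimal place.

9.0 centimorgans

The two most frequent reciprocal classes, cn+ c b+ and cn c+ b, are the parental types, so the F1 was cn+ c b+ / cn c+ b.
The two rarest classes, cn c b+ and cn+ c+ b, are the double crossovers. Comparing them with the parentals, only the cn allele has switched, so cn is the middle locus and the order is c – cn – b.
Crossovers in the cn–b interval produce the single-crossover classes cn+ c b and cn c+ b+ (52 + 50 = 102) plus the double crossovers (6).
RF(cn–b) = (102 + 6) / 1200 = 108/1200 = 0.0900 → 9.0 centimorgans.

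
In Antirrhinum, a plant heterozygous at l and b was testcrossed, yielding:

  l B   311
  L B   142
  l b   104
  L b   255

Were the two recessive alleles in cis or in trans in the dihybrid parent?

trans

The two most frequent classes are L b (255) and l B (311); these are the parental (non-recombinant) types.
So the F1 carried L b on one chromosome and l B on the other — the recessive alleles are on opposite chromosomes (trans / repulsion).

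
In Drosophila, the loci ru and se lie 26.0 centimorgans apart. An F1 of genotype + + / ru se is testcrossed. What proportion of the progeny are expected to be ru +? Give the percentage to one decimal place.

13.0%

A map distance of 26.0 centimorgans corresponds to a recombination frequency of 0.260.
The F1 is + + / ru se, so ru + is a recombinant gamete class with expected frequency r/2 = 0.260/2 = 0.1300.
That is 0.1300 = 13.0% of the progeny.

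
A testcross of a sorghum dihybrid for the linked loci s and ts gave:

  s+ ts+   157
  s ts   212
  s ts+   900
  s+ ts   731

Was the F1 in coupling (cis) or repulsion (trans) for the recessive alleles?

The two most frequent classes are s+ ts (731) and s ts+ (900); these are the parental (non-recombinant) types.
So the F1 carried s+ ts on one chromosome and s ts+ on the other — the recessive alleles are on opposite chromosomes (trans / repulsion).

trans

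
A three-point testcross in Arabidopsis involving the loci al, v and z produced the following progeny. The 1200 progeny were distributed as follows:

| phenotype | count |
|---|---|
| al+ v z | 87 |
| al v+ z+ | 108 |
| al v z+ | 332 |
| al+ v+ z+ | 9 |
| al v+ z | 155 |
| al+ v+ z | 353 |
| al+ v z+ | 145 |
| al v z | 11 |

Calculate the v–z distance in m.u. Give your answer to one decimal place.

17.9 m.u.

The two most frequent reciprocal classes, al+ v+ z and al v z+, are the parental types, so the F1 was al+ v+ z / al v z+.
The two rarest classes, al+ v+ z+ and al v z, are the double crossovers. Comparing them with the parentals, only the z allele has switched, so z is the middle locus and the order is al – z – v.
Crossovers in the z–v interval produce the single-crossover classes al+ v z and al v+ z+ (87 + 108 = 195) plus the double crossovers (20).
RF(z–v) = (195 + 20) / 1200 = 215/1200 = 0.1792 → 17.9 m.u.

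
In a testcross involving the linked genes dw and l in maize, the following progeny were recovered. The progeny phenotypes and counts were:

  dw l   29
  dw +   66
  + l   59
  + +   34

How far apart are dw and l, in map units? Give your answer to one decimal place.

33.5 map units

The two most frequent classes, + l (59) and dw + (66), are the parental types, so the F1 was + l / dw +.
The recombinant classes are + + and dw l: 34 + 29 = 63.
Recombination frequency = 63/188 = 0.3351 ≈ 33.5%, i.e. 33.5 map units.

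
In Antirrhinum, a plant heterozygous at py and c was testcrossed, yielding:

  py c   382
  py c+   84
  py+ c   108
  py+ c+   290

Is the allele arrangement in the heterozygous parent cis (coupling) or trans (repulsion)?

The two most frequent classes are py+ c+ (290) and py c (382); these are the parental (non-recombinant) types.
So the F1 carried py+ c+ on one chromosome and py c on the other — the recessive alleles are on the same chromosome (cis / coupling).

cis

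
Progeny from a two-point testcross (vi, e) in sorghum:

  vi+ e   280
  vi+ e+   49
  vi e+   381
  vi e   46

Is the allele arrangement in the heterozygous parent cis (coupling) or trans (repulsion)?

trans

The two most frequent classes are vi+ e (280) and vi e+ (381); these are the parental (non-recombinant) types.
So the F1 carried vi+ e on one chromosome and vi e+ on the other — the recessive alleles are on opposite chromosomes (trans / repulsion).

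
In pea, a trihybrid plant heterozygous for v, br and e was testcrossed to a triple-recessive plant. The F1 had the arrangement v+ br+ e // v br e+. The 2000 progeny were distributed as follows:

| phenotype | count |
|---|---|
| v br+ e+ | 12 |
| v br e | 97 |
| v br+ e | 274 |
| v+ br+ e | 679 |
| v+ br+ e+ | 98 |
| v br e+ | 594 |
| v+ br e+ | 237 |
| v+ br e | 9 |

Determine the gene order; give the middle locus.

br

The two rarest classes, v+ br e and v br+ e+, are the double crossovers. Comparing them with the parentals, only the br allele has switched, so br is the middle locus and the order is v – br – e.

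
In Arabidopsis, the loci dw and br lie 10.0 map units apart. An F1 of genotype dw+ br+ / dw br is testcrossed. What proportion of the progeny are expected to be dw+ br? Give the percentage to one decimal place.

A map distance of 10.0 map units corresponds to a recombination frequency of 0.100.
The F1 is dw+ br+ / dw br, so dw+ br is a recombinant gamete class with expected frequency r/2 = 0.100/2 = 0.0500.
That is 0.0500 = 5.0% of the progeny.

5.0%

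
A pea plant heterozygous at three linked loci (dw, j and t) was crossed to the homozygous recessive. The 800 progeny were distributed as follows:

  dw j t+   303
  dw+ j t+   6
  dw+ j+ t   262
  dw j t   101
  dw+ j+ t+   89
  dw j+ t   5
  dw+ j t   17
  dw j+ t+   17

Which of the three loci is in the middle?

dw

The two most frequent reciprocal classes, dw j t+ and dw+ j+ t, are the parental types, so the F1 was dw j t+ / dw+ j+ t.
The two rarest classes, dw+ j t+ and dw j+ t, are the double crossovers. Comparing them with the parentals, only the dw allele has switched, so dw is the middle locus and the order is t – dw – j.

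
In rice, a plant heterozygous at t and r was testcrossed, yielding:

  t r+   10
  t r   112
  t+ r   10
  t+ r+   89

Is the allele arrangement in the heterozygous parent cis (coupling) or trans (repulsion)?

The two most frequent classes are t+ r+ (89) and t r (112); these are the parental (non-recombinant) types.
So the F1 carried t+ r+ on one chromosome and t r on the other — the recessive alleles are on the same chromosome (cis / coupling).

cis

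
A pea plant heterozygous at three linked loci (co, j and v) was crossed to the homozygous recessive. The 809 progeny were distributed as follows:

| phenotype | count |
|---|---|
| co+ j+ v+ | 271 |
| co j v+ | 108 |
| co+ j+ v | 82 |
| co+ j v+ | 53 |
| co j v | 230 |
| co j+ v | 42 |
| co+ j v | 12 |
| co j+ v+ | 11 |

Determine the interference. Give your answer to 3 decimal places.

0.260

The two most frequent reciprocal classes, co j v and co+ j+ v+, are the parental types, so the F1 was co j v / co+ j+ v+.
The two rarest classes, co+ j v and co j+ v+, are the double crossovers. Comparing them with the parentals, only the co allele has switched, so co is the middle locus and the order is v – co – j.
v–co: (190 + 23)/809 = 0.2633; co–j: (95 + 23)/809 = 0.1459.
Expected DCO frequency = 0.2633 × 0.1459 ≈ 0.03842; observed = 23/809 ≈ 0.02843.
Coefficient of coincidence = 0.02843/0.03842 ≈ 0.740; interference = 1 − 0.740 = 0.260.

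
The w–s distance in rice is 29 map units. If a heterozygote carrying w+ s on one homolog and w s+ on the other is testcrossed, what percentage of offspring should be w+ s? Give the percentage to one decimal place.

A map distance of 29 map units corresponds to a recombination frequency of 0.290.
The F1 is w+ s / w s+, so w+ s is a parental gamete class with expected frequency (1 − r)/2 = 0.710/2 = 0.3550.
That is 0.3550 = 35.5% of the progeny.

35.5%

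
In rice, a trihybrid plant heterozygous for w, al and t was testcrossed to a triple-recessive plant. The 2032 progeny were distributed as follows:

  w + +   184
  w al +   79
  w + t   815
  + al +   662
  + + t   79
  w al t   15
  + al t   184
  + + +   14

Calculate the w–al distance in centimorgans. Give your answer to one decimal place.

The two most frequent reciprocal classes, + al + and w + t, are the parental types, so the F1 was + al + / w + t.
The two rarest classes, + + + and w al t, are the double crossovers. Comparing them with the parentals, only the al allele has switched, so al is the middle locus and the order is w – al – t.
Crossovers in the w–al interval produce the single-crossover classes w al + and + + t (79 + 79 = 158) plus the double crossovers (29).
RF(w–al) = (158 + 29) / 2032 = 187/2032 = 0.0920 → 9.2 centimorgans.

9.2 centimorgans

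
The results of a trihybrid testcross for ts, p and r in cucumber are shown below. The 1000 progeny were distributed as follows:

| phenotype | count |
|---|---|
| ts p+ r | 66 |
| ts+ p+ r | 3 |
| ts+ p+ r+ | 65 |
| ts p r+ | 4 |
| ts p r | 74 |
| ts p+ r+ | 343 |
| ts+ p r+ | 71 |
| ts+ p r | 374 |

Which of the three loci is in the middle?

p

The two most frequent reciprocal classes, ts p+ r+ and ts+ p r, are the parental types, so the F1 was ts p+ r+ / ts+ p r.
The two rarest classes, ts p r+ and ts+ p+ r, are the double crossovers. Comparing them with the parentals, only the p allele has switched, so p is the middle locus and the order is r – p – ts.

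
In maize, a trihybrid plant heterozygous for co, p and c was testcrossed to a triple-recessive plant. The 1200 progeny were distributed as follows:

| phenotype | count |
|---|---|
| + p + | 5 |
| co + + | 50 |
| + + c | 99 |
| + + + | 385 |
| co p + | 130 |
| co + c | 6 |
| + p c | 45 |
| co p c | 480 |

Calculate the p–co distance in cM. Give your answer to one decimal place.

8.8 cM

The two most frequent reciprocal classes, + + + and co p c, are the parental types, so the F1 was + + + / co p c.
The two rarest classes, + p + and co + c, are the double crossovers. Comparing them with the parentals, only the p allele has switched, so p is the middle locus and the order is c – p – co.
Crossovers in the p–co interval produce the single-crossover classes co + + and + p c (50 + 45 = 95) plus the double crossovers (11).
RF(p–co) = (95 + 11) / 1200 = 106/1200 = 0.0883 → 8.8 cM.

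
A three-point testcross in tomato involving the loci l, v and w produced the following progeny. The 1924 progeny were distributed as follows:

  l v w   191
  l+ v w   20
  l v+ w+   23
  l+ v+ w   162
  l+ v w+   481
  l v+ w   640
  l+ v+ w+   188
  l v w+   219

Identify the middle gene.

The two most frequent reciprocal classes, l+ v w+ and l v+ w, are the parental types, so the F1 was l+ v w+ / l v+ w.
The two rarest classes, l+ v w and l v+ w+, are the double crossovers. Comparing them with the parentals, only the w allele has switched, so w is the middle locus and the order is v – w – l.

w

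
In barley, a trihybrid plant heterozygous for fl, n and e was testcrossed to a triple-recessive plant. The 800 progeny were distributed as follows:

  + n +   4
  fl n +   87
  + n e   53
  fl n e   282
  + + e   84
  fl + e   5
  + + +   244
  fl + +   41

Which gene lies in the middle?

The two most frequent reciprocal classes, + + + and fl n e, are the parental types, so the F1 was + + + / fl n e.
The two rarest classes, + n + and fl + e, are the double crossovers. Comparing them with the parentals, only the n allele has switched, so n is the middle locus and the order is fl – n – e.

n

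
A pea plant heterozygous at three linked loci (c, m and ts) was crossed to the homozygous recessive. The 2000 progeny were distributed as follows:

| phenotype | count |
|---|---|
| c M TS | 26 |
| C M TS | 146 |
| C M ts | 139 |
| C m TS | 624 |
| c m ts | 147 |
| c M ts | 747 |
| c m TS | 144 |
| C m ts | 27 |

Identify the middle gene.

The two most frequent reciprocal classes, C m TS and c M ts, are the parental types, so the F1 was C m TS / c M ts.
The two rarest classes, C m ts and c M TS, are the double crossovers. Comparing them with the parentals, only the ts allele has switched, so ts is the middle locus and the order is c – ts – m.

ts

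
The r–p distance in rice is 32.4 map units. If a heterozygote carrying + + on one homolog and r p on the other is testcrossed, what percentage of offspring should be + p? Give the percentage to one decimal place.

16.2%

A map distance of 32.4 map units corresponds to a recombination frequency of 0.324.
The F1 is + + / r p, so + p is a recombinant gamete class with expected frequency r/2 = 0.324/2 = 0.1620.
That is 0.1620 = 16.2% of the progeny.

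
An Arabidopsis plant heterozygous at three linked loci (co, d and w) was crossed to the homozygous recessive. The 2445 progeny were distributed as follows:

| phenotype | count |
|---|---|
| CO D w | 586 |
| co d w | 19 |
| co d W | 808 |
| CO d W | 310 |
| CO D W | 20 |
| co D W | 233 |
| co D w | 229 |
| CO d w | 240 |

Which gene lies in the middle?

w

The two most frequent reciprocal classes, CO D w and co d W, are the parental types, so the F1 was CO D w / co d W.
The two rarest classes, CO D W and co d w, are the double crossovers. Comparing them with the parentals, only the w allele has switched, so w is the middle locus and the order is d – w – co.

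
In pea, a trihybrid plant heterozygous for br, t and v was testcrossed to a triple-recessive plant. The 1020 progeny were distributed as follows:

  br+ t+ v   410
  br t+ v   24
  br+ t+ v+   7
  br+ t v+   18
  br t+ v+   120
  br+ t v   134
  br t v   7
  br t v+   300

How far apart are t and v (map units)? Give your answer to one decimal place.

26.3 map units

The two most frequent reciprocal classes, br t v+ and br+ t+ v, are the parental types, so the F1 was br t v+ / br+ t+ v.
The two rarest classes, br t v and br+ t+ v+, are the double crossovers. Comparing them with the parentals, only the v allele has switched, so v is the middle locus and the order is t – v – br.
Crossovers in the t–v interval produce the single-crossover classes br t+ v+ and br+ t v (120 + 134 = 254) plus the double crossovers (14).
RF(t–v) = (254 + 14) / 1020 = 268/1020 = 0.2627 → 26.3 map units.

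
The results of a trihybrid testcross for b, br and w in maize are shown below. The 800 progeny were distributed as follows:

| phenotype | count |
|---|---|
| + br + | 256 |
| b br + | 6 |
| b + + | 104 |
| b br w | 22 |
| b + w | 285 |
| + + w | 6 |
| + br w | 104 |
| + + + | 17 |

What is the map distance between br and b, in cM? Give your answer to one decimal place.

The two most frequent reciprocal classes, b + w and + br +, are the parental types, so the F1 was b + w / + br +.
The two rarest classes, + + w and b br +, are the double crossovers. Comparing them with the parentals, only the b allele has switched, so b is the middle locus and the order is br – b – w.
Crossovers in the br–b interval produce the single-crossover classes b br w and + + + (22 + 17 = 39) plus the double crossovers (12).
RF(br–b) = (39 + 12) / 800 = 51/800 = 0.0638 → 6.4 cM.

6.4 cM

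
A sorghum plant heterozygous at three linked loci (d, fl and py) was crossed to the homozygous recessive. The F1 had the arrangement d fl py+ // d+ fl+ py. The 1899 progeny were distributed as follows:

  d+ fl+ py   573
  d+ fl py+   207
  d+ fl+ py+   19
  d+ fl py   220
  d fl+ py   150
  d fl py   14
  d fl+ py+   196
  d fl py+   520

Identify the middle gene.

py

The two rarest classes, d fl py and d+ fl+ py+, are the double crossovers. Comparing them with the parentals, only the py allele has switched, so py is the middle locus and the order is d – py – fl.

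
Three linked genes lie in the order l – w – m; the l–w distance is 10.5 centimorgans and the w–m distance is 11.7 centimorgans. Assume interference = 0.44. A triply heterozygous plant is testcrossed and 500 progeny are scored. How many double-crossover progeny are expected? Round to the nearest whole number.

3

Map distances give recombination frequencies of 0.105 and 0.117 for the two intervals.
With interference 0.44 (so coincidence = 0.56), expected double-crossover frequency = 0.105 × 0.117 × 0.56 = 0.00688.
Expected number = 0.00688 × 500 = 3.44 ≈ 3.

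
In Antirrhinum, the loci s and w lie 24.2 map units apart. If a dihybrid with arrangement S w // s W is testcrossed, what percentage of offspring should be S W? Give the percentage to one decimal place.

A map distance of 24.2 map units corresponds to a recombination frequency of 0.242.
The F1 is S w / s W, so S W is a recombinant gamete class with expected frequency r/2 = 0.242/2 = 0.1210.
That is 0.1210 = 12.1% of the progeny.

12.1%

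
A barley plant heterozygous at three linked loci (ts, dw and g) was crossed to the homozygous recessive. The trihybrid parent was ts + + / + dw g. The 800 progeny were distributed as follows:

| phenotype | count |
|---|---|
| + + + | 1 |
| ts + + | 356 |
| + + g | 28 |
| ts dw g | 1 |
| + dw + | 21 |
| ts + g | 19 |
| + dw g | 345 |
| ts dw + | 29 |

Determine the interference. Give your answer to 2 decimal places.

0.35

The two rarest classes, + + + and ts dw g, are the double crossovers. Comparing them with the parentals, only the ts allele has switched, so ts is the middle locus and the order is dw – ts – g.
dw–ts: (57 + 2)/800 = 0.0737; ts–g: (40 + 2)/800 = 0.0525.
Expected DCO frequency = 0.0737 × 0.0525 ≈ 0.00387; observed = 2/800 ≈ 0.00250.
Coefficient of coincidence = 0.00250/0.00387 ≈ 0.65; interference = 1 − 0.65 = 0.35.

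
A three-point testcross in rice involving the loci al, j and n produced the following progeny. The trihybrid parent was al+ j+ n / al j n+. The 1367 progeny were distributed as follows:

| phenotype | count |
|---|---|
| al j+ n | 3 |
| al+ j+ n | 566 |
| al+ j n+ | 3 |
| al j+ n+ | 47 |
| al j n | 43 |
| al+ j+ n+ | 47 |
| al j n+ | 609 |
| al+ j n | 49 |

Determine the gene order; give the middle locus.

al

The two rarest classes, al j+ n and al+ j n+, are the double crossovers. Comparing them with the parentals, only the al allele has switched, so al is the middle locus and the order is n – al – j.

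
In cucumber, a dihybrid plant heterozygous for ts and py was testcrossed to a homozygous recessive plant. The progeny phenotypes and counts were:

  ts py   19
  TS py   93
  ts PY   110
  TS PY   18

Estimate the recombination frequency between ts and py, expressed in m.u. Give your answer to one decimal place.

15.4 m.u.

The two most frequent classes, TS py (93) and ts PY (110), are the parental types, so the F1 was TS py / ts PY.
The recombinant classes are TS PY and ts py: 18 + 19 = 37.
Recombination frequency = 37/240 = 0.1542 ≈ 15.4%, i.e. 15.4 m.u.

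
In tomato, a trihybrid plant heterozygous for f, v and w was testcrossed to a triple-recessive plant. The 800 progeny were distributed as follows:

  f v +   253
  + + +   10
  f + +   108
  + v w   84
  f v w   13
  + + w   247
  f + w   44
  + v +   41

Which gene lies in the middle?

w

The two most frequent reciprocal classes, f v + and + + w, are the parental types, so the F1 was f v + / + + w.
The two rarest classes, f v w and + + +, are the double crossovers. Comparing them with the parentals, only the w allele has switched, so w is the middle locus and the order is v – w – f.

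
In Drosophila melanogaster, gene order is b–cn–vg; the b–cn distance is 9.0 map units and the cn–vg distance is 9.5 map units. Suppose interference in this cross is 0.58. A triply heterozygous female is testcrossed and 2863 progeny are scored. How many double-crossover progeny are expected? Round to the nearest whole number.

Map distances give recombination frequencies of 0.090 and 0.095 for the two intervals.
With interference 0.58 (so coincidence = 0.42), expected double-crossover frequency = 0.090 × 0.095 × 0.42 = 0.00359.
Expected number = 0.00359 × 2863 = 10.28 ≈ 10.

10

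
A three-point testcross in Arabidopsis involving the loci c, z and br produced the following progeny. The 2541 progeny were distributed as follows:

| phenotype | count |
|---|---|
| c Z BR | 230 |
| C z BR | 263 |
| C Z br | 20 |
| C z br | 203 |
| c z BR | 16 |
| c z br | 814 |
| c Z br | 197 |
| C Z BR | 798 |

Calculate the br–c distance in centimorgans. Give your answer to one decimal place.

The two most frequent reciprocal classes, c z br and C Z BR, are the parental types, so the F1 was c z br / C Z BR.
The two rarest classes, c z BR and C Z br, are the double crossovers. Comparing them with the parentals, only the br allele has switched, so br is the middle locus and the order is z – br – c.
Crossovers in the br–c interval produce the single-crossover classes C z br and c Z BR (203 + 230 = 433) plus the double crossovers (36).
RF(br–c) = (433 + 36) / 2541 = 469/2541 = 0.1846 → 18.5 centimorgans.

18.5 centimorgans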